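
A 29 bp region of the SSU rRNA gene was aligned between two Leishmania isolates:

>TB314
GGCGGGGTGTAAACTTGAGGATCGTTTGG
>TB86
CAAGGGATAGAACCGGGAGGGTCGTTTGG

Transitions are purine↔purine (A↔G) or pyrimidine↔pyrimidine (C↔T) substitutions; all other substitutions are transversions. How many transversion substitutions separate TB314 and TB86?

The sequences differ at positions 1 (G/C, transversion), 2 (G/A, transition), 3 (C/A, transversion), 7 (G/A, transition), 9 (G/A, transition), 10 (T/G, transversion), 13 (A/C, transversion), 15 (T/G, transversion), 16 (T/G, transversion), 21 (A/G, transition).
Of the 10 differences, 4 transitions and 6 transversions, so the answer is 6.

6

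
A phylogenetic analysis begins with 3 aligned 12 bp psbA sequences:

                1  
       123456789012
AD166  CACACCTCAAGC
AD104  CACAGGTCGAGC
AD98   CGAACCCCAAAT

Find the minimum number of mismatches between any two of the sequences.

3

Pairwise Hamming distances:
  AD166 vs AD104: 3
  AD166 vs AD98: 5
  AD104 vs AD98: 8
The smallest is 3, between AD166 and AD104.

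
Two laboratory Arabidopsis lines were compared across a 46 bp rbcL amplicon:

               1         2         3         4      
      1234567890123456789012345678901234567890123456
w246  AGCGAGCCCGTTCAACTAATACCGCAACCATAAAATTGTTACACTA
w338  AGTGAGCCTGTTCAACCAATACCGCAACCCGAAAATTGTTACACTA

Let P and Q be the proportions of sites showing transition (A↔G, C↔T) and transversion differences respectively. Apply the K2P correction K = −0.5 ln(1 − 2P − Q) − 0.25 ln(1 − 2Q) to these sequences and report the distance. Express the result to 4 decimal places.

The sequences differ at positions 3 (C/T, transition), 9 (C/T, transition), 17 (T/C, transition), 30 (A/C, transversion), 31 (T/G, transversion).
Of the 5 differences, 3 transitions and 2 transversions over 46 sites: P = 3/46 = 0.065217, Q = 2/46 = 0.043478.
d = −0.5·ln(0.826088) − 0.25·ln(0.913044) = −0.5·(-0.191054) − 0.25·(-0.090971) = 0.1183.

0.1183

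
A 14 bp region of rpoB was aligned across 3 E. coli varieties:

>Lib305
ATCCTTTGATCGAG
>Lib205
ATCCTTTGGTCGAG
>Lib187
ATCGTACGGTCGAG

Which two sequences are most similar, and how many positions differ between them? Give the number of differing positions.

1

Pairwise Hamming distances:
  Lib305 vs Lib205: 1
  Lib305 vs Lib187: 4
  Lib205 vs Lib187: 3
The smallest is 1, between Lib305 and Lib205.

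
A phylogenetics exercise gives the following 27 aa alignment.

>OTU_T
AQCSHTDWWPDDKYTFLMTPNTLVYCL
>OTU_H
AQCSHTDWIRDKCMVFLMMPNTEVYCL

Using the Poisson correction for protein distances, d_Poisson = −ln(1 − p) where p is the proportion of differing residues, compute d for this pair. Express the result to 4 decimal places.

0.3514

Mismatches occur at site 9 (W→I), site 10 (P→R), site 12 (D→K), site 13 (K→C), site 14 (Y→M), site 15 (T→V), site 19 (T→M), site 23 (L→E).
p = 8/27 = 0.296296.
d = −ln(1 − 0.296296) = −ln(0.703704) = 0.3514.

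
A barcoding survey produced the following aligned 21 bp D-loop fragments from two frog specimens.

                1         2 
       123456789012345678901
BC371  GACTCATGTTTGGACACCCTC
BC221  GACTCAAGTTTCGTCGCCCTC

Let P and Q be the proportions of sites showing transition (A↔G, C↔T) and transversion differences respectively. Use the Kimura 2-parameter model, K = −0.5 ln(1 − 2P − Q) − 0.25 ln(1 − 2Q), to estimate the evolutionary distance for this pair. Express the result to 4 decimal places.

Mismatches occur at site 7 (T→A, transversion), site 12 (G→C, transversion), site 14 (A→T, transversion), site 16 (A→G, transition).
Of the 4 differences, 1 transition and 3 transversions over 21 sites: P = 1/21 = 0.047619, Q = 3/21 = 0.142857.
d = −0.5·ln(0.761905) − 0.25·ln(0.714286) = −0.5·(-0.271933) − 0.25·(-0.336472) = 0.2201.

0.2201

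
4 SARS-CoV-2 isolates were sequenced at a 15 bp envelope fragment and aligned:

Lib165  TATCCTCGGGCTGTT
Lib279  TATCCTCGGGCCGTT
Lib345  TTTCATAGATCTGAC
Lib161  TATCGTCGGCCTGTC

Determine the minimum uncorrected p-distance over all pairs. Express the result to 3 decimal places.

Pairwise Hamming distances:
  Lib165 vs Lib279: 1
  Lib165 vs Lib345: 7
  Lib165 vs Lib161: 3
  Lib279 vs Lib345: 8
  Lib279 vs Lib161: 4
  Lib345 vs Lib161: 6
The smallest is 1 mismatch, between Lib165 and Lib279; p = 1/15 = 0.067.

0.067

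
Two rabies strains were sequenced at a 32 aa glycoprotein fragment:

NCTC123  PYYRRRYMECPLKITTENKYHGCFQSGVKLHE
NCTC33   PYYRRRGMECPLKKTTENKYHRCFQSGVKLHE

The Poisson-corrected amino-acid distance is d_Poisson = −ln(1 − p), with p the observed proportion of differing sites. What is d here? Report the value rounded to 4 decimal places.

Mismatches occur at site 7 (Y/G), site 14 (I/K), site 22 (G/R).
p = 3/32 = 0.093750.
d = −ln(1 − 0.093750) = −ln(0.906250) = 0.0984.

0.0984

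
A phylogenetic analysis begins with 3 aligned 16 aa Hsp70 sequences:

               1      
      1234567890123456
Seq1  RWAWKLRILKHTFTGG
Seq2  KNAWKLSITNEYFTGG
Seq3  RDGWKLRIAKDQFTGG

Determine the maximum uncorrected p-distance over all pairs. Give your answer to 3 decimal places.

0.500

Pairwise Hamming distances:
  Seq1 vs Seq2: 7
  Seq1 vs Seq3: 5
  Seq2 vs Seq3: 8
The largest is 8 mismatches, between Seq2 and Seq3; p = 8/16 = 0.500.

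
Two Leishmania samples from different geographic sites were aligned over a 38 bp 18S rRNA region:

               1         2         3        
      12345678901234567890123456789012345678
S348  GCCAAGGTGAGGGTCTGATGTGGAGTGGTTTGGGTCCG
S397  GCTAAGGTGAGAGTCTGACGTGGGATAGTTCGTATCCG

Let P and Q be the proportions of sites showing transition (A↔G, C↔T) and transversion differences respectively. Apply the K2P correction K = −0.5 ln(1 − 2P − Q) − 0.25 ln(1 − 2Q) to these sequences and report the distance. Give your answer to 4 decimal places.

The sequences differ at positions 3 (C/T, transition), 12 (G/A, transition), 19 (T/C, transition), 24 (A/G, transition), 25 (G/A, transition), 27 (G/A, transition), 31 (T/C, transition), 33 (G/T, transversion), 34 (G/A, transition).
Of the 9 differences, 8 transitions and 1 transversion over 38 sites: P = 8/38 = 0.210526, Q = 1/38 = 0.026316.
d = −0.5·ln(0.552632) − 0.25·ln(0.947368) = −0.5·(-0.593063) − 0.25·(-0.054068) = 0.3100.

0.3100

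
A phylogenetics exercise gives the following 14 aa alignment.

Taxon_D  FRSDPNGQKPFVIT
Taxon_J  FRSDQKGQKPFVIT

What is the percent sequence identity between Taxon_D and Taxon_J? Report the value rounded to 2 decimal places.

The sequences differ at positions 5 (P/Q), 6 (N/K).
12 of the 14 sites match, so the percent identity is 12/14 × 100 = 85.71%.

85.71%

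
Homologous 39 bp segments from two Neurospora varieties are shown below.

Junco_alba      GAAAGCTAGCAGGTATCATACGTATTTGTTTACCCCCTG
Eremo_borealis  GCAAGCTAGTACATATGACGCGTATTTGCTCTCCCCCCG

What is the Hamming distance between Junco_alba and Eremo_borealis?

11

Differing sites — 2:A/C; 10:C/T; 12:G/C; 13:G/A; 17:C/G; 19:T/C; 20:A/G; 29:T/C; 31:T/C; 32:A/T; 38:T/C.
That gives 11 mismatches out of 39 aligned sites, so the Hamming distance is 11.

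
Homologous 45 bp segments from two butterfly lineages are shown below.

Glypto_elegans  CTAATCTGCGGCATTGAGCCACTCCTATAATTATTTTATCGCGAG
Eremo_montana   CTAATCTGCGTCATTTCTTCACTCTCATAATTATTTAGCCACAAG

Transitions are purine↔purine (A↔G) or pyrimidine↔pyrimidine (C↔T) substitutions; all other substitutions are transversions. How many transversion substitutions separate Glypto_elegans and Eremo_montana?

Mismatches occur at site 11 (G/T, transversion), site 16 (G/T, transversion), site 17 (A/C, transversion), site 18 (G/T, transversion), site 19 (C/T, transition), site 25 (C/T, transition), site 26 (T/C, transition), site 37 (T/A, transversion), site 38 (A/G, transition), site 39 (T/C, transition), site 41 (G/A, transition), site 43 (G/A, transition).
Of the 12 differences, 7 transitions and 5 transversions, so the answer is 5.

5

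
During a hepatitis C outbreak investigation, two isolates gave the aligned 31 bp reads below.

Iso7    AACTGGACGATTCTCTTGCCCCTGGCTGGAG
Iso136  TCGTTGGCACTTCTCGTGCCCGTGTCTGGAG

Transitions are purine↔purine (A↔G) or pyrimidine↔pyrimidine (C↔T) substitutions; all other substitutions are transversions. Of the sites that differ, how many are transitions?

2

Mismatches occur at site 1 (A/T, transversion), site 2 (A/C, transversion), site 3 (C/G, transversion), site 5 (G/T, transversion), site 7 (A/G, transition), site 9 (G/A, transition), site 10 (A/C, transversion), site 16 (T/G, transversion), site 22 (C/G, transversion), site 25 (G/T, transversion).
Of the 10 differences, 2 transitions and 8 transversions, so the answer is 2.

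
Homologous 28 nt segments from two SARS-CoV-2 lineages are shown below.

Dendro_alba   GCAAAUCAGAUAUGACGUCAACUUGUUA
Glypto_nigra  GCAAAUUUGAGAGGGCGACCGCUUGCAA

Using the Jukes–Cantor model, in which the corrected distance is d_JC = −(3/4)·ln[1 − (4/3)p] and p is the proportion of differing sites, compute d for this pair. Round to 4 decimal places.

0.4850

Mismatches occur at site 7 (C/U), site 8 (A/U), site 11 (U/G), site 13 (U/G), site 15 (A/G), site 18 (U/A), site 20 (A/C), site 21 (A/G), site 26 (U/C), site 27 (U/A).
p = 10/28 = 0.357143.
d = −0.75 · ln(1 − (4/3)·0.357143) = −0.75 · ln(0.523809) = −0.75 · (-0.646628) = 0.4850.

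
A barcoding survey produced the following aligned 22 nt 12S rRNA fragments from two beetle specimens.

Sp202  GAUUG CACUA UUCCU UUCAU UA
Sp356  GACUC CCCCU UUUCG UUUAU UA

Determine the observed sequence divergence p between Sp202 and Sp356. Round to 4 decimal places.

The sequences differ at positions 3 (U/C), 5 (G/C), 7 (A/C), 9 (U/C), 10 (A/U), 13 (C/U), 15 (U/G), 18 (C/U).
There are 8 differences over 22 sites, so p = 8/22 = 0.3636.

0.3636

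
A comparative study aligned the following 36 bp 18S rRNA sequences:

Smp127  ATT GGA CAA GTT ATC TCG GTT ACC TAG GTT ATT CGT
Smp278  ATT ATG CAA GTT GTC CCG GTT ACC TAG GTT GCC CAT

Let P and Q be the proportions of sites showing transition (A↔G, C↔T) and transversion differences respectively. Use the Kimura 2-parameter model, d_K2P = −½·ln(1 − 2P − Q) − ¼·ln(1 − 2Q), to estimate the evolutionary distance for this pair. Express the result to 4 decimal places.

0.3338

The sequences differ at positions 4 (G/A, transition), 5 (G/T, transversion), 6 (A/G, transition), 13 (A/G, transition), 16 (T/C, transition), 31 (A/G, transition), 32 (T/C, transition), 33 (T/C, transition), 35 (G/A, transition).
Of the 9 differences, 8 transitions and 1 transversion over 36 sites: P = 8/36 = 0.222222, Q = 1/36 = 0.027778.
d = −0.5·ln(0.527778) − 0.25·ln(0.944444) = −0.5·(-0.639080) − 0.25·(-0.057159) = 0.3338.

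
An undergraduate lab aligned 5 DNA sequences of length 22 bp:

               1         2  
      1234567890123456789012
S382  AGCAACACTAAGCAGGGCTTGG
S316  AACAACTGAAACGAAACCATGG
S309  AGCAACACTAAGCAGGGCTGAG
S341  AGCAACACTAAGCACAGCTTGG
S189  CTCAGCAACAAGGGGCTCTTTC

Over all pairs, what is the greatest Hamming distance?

Pairwise Hamming distances:
  S382 vs S316: 10
  S382 vs S309: 2
  S382 vs S341: 2
  S382 vs S189: 11
  S316 vs S309: 12
  S316 vs S341: 9
  S316 vs S189: 14
  S309 vs S341: 4
  S309 vs S189: 12
  S341 vs S189: 12
The largest is 14, between S316 and S189.

14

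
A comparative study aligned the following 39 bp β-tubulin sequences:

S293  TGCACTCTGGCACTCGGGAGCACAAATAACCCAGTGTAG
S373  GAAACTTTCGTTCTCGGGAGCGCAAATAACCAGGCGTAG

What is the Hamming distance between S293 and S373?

11

Mismatches occur at site 1 (T/G), site 2 (G/A), site 3 (C/A), site 7 (C/T), site 9 (G/C), site 11 (C/T), site 12 (A/T), site 22 (A/G), site 32 (C/A), site 33 (A/G), site 35 (T/C).
That gives 11 mismatches out of 39 aligned sites, so the Hamming distance is 11.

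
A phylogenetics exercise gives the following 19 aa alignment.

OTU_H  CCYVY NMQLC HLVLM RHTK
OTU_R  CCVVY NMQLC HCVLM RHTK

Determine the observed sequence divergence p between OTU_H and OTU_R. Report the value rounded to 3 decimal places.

0.105

Differing sites — 3:Y/V; 12:L/C.
There are 2 differences over 19 sites, so p = 2/19 = 0.105.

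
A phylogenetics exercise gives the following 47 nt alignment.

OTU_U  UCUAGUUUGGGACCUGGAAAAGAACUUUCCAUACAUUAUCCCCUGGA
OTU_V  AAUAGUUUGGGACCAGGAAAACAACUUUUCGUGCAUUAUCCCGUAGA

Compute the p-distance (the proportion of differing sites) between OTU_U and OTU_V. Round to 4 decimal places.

Mismatches occur at site 1 (U/A), site 2 (C/A), site 15 (U/A), site 22 (G/C), site 29 (C/U), site 31 (A/G), site 33 (A/G), site 43 (C/G), site 45 (G/A).
There are 9 differences over 47 sites, so p = 9/47 = 0.1915.

0.1915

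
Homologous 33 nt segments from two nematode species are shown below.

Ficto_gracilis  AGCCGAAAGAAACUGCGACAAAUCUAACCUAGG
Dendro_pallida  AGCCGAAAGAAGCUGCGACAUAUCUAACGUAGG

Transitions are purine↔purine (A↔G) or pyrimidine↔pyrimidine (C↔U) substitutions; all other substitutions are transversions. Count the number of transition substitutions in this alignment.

1

Differing sites — 12:A/G (Ti); 21:A/U (Tv); 29:C/G (Tv).
Of the 3 differences, 1 transition and 2 transversions, so the answer is 1.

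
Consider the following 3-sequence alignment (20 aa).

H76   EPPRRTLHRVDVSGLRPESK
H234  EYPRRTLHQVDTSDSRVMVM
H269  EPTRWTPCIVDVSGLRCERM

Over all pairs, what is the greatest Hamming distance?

Pairwise Hamming distances:
  H76 vs H234: 9
  H76 vs H269: 8
  H234 vs H269: 12
The largest is 12, between H234 and H269.

12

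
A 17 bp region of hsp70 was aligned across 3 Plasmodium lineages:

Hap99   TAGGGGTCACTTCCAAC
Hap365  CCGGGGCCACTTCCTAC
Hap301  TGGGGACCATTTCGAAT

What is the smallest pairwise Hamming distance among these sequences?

4

Pairwise Hamming distances:
  Hap99 vs Hap365: 4
  Hap99 vs Hap301: 6
  Hap365 vs Hap301: 7
The smallest is 4, between Hap99 and Hap365.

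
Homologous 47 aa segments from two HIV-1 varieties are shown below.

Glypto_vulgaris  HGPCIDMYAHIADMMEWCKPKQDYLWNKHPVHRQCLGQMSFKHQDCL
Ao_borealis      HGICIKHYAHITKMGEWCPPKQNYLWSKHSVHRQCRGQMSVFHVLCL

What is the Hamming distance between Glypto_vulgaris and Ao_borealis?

15

Differing sites — 3:P/I; 6:D/K; 7:M/H; 12:A/T; 13:D/K; 15:M/G; 19:K/P; 23:D/N; 27:N/S; 30:P/S; 36:L/R; 41:F/V; 42:K/F; 44:Q/V; 45:D/L.
That gives 15 mismatches out of 47 aligned sites, so the Hamming distance is 15.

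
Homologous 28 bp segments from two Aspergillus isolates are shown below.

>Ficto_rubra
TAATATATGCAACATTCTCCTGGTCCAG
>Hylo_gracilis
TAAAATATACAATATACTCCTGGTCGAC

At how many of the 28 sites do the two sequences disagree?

Mismatches occur at site 4 (T↔A), site 9 (G↔A), site 13 (C↔T), site 16 (T↔A), site 26 (C↔G), site 28 (G↔C).
That gives 6 mismatches out of 28 aligned sites, so the Hamming distance is 6.

6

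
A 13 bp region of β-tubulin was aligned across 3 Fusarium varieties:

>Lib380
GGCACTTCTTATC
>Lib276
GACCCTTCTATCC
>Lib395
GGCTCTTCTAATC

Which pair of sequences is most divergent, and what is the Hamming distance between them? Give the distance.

Pairwise Hamming distances:
  Lib380 vs Lib276: 5
  Lib380 vs Lib395: 2
  Lib276 vs Lib395: 4
The largest is 5, between Lib380 and Lib276.

5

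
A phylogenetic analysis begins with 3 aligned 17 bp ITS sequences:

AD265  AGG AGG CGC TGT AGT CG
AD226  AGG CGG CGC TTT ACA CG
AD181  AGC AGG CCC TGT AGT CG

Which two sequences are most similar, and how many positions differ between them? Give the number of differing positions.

2

Pairwise Hamming distances:
  AD265 vs AD226: 4
  AD265 vs AD181: 2
  AD226 vs AD181: 6
The smallest is 2, between AD265 and AD181.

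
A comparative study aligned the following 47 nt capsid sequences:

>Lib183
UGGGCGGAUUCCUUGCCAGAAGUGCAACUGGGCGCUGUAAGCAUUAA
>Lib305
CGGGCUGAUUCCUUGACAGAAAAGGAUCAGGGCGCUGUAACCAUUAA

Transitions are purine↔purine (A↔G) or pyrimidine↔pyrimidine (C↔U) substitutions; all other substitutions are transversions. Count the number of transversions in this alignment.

The sequences differ at positions 1 (U/C, transition), 6 (G/U, transversion), 16 (C/A, transversion), 22 (G/A, transition), 23 (U/A, transversion), 25 (C/G, transversion), 27 (A/U, transversion), 29 (U/A, transversion), 41 (G/C, transversion).
Of the 9 differences, 2 transitions and 7 transversions, so the answer is 7.

7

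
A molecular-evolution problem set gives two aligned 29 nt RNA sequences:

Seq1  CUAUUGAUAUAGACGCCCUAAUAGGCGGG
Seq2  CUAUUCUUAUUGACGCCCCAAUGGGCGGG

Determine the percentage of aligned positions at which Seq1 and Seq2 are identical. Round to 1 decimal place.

82.8%

The sequences differ at positions 6 (G/C), 7 (A/U), 11 (A/U), 19 (U/C), 23 (A/G).
24 of the 29 sites match, so the percent identity is 24/29 × 100 = 82.8%.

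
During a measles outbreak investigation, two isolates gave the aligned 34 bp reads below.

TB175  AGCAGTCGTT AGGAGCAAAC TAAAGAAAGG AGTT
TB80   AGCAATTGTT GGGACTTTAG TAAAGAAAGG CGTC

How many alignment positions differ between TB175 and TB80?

10

Mismatches occur at site 5 (G→A), site 7 (C→T), site 11 (A→G), site 15 (G→C), site 16 (C→T), site 17 (A→T), site 18 (A→T), site 20 (C→G), site 31 (A→C), site 34 (T→C).
That gives 10 mismatches out of 34 aligned sites, so the Hamming distance is 10.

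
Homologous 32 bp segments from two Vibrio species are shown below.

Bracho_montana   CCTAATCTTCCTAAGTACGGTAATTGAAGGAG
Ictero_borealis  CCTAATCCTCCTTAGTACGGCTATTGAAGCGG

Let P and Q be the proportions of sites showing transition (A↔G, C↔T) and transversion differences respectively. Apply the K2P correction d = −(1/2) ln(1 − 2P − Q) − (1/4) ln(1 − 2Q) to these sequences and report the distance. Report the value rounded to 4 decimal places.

The sequences differ at positions 8 (T/C, transition), 13 (A/T, transversion), 21 (T/C, transition), 22 (A/T, transversion), 30 (G/C, transversion), 31 (A/G, transition).
Of the 6 differences, 3 transitions and 3 transversions over 32 sites: P = 3/32 = 0.093750, Q = 3/32 = 0.093750.
d = −0.5·ln(0.718750) − 0.25·ln(0.812500) = −0.5·(-0.330242) − 0.25·(-0.207639) = 0.2170.

0.2170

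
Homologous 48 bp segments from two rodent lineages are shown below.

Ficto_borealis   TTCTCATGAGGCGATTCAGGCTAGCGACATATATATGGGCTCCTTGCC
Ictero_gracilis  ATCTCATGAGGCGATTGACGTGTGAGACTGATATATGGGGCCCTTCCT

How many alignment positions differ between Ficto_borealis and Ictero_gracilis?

13

The sequences differ at positions 1 (T/A), 17 (C/G), 19 (G/C), 21 (C/T), 22 (T/G), 23 (A/T), 25 (C/A), 29 (A/T), 30 (T/G), 40 (C/G), 41 (T/C), 46 (G/C), 48 (C/T).
That gives 13 mismatches out of 48 aligned sites, so the Hamming distance is 13.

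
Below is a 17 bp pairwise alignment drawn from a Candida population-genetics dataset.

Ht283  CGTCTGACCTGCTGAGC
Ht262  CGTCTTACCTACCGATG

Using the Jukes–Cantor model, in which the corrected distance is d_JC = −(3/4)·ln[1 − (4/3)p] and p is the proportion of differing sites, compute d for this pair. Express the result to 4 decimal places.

0.3734

Differing sites — 6:G/T; 11:G/A; 13:T/C; 16:G/T; 17:C/G.
p = 5/17 = 0.294118.
d = −0.75 · ln(1 − (4/3)·0.294118) = −0.75 · ln(0.607843) = −0.75 · (-0.497839) = 0.3734.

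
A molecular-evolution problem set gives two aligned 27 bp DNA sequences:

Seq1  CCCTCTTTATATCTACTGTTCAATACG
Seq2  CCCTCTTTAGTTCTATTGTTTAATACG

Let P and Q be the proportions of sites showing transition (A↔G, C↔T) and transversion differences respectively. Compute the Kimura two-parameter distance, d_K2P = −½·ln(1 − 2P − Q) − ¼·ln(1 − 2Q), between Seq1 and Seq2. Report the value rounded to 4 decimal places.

0.1657

The sequences differ at positions 10 (T/G, transversion), 11 (A/T, transversion), 16 (C/T, transition), 21 (C/T, transition).
Of the 4 differences, 2 transitions and 2 transversions over 27 sites: P = 2/27 = 0.074074, Q = 2/27 = 0.074074.
d = −0.5·ln(0.777778) − 0.25·ln(0.851852) = −0.5·(-0.251314) − 0.25·(-0.160342) = 0.1657.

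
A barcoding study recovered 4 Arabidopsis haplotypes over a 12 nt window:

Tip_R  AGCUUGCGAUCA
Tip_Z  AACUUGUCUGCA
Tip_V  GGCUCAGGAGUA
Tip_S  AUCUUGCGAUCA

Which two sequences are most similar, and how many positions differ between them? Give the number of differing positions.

Pairwise Hamming distances:
  Tip_R vs Tip_Z: 5
  Tip_R vs Tip_V: 6
  Tip_R vs Tip_S: 1
  Tip_Z vs Tip_V: 8
  Tip_Z vs Tip_S: 5
  Tip_V vs Tip_S: 7
The smallest is 1, between Tip_R and Tip_S.

1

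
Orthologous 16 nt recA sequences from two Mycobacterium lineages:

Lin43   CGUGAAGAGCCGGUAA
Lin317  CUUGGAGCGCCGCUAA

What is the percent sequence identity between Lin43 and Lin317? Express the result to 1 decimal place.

75.0%

The sequences differ at positions 2 (G/U), 5 (A/G), 8 (A/C), 13 (G/C).
12 of the 16 sites match, so the percent identity is 12/16 × 100 = 75.0%.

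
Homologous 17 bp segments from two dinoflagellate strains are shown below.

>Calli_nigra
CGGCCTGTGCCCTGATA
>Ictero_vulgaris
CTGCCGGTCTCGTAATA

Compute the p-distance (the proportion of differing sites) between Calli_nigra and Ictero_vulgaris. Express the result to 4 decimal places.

Mismatches occur at site 2 (G→T), site 6 (T→G), site 9 (G→C), site 10 (C→T), site 12 (C→G), site 14 (G→A).
There are 6 differences over 17 sites, so p = 6/17 = 0.3529.

0.3529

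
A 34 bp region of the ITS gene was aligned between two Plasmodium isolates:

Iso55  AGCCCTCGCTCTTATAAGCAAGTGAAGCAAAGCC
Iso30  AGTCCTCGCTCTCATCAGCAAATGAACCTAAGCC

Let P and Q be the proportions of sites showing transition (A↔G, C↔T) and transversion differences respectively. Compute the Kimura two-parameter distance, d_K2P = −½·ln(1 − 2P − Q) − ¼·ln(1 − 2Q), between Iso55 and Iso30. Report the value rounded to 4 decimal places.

0.2023

Differing sites — 3:C/T (Ti); 13:T/C (Ti); 16:A/C (Tv); 22:G/A (Ti); 27:G/C (Tv); 29:A/T (Tv).
Of the 6 differences, 3 transitions and 3 transversions over 34 sites: P = 3/34 = 0.088235, Q = 3/34 = 0.088235.
d = −0.5·ln(0.735295) − 0.25·ln(0.823530) = −0.5·(-0.307483) − 0.25·(-0.194155) = 0.2023.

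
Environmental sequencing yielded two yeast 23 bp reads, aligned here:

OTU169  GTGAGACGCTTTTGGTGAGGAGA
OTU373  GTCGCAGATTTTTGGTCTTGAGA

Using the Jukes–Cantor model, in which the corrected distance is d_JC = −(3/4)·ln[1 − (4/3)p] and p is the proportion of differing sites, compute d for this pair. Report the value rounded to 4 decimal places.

The sequences differ at positions 3 (G/C), 4 (A/G), 5 (G/C), 7 (C/G), 8 (G/A), 9 (C/T), 17 (G/C), 18 (A/T), 19 (G/T).
p = 9/23 = 0.391304.
d = −0.75 · ln(1 − (4/3)·0.391304) = −0.75 · ln(0.478261) = −0.75 · (-0.737599) = 0.5532.

0.5532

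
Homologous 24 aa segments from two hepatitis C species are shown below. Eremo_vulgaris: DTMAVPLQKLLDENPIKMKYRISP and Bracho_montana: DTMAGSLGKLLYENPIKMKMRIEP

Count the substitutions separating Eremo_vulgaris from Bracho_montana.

6

Mismatches occur at site 5 (V/G), site 6 (P/S), site 8 (Q/G), site 12 (D/Y), site 20 (Y/M), site 23 (S/E).
That gives 6 mismatches out of 24 aligned sites, so the Hamming distance is 6.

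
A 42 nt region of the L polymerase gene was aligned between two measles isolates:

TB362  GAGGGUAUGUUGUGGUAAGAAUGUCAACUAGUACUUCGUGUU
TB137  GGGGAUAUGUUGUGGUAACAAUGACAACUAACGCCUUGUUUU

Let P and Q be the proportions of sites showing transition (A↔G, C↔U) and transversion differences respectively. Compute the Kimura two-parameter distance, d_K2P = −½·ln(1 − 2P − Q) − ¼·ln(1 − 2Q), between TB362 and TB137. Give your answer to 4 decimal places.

The sequences differ at positions 2 (A/G, transition), 5 (G/A, transition), 19 (G/C, transversion), 24 (U/A, transversion), 31 (G/A, transition), 32 (U/C, transition), 33 (A/G, transition), 35 (U/C, transition), 37 (C/U, transition), 40 (G/U, transversion).
Of the 10 differences, 7 transitions and 3 transversions over 42 sites: P = 7/42 = 0.166667, Q = 3/42 = 0.071429.
d = −0.5·ln(0.595237) − 0.25·ln(0.857142) = −0.5·(-0.518796) − 0.25·(-0.154152) = 0.2979.

0.2979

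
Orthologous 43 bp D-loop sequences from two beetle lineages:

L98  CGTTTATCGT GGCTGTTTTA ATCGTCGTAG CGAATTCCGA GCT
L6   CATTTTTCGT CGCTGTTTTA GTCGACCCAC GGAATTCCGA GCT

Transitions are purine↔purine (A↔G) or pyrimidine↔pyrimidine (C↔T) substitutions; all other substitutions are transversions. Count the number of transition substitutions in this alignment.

3

Mismatches occur at site 2 (G→A, transition), site 6 (A→T, transversion), site 11 (G→C, transversion), site 21 (A→G, transition), site 25 (T→A, transversion), site 27 (G→C, transversion), site 28 (T→C, transition), site 30 (G→C, transversion), site 31 (C→G, transversion).
Of the 9 differences, 3 transitions and 6 transversions, so the answer is 3.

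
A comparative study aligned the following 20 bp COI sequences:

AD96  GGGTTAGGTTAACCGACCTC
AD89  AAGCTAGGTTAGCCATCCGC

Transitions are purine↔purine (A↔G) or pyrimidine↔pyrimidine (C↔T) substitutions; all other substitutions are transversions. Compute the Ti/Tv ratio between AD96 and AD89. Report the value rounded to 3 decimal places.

2.500

Differing sites — 1:G/A (Ti); 2:G/A (Ti); 4:T/C (Ti); 12:A/G (Ti); 15:G/A (Ti); 16:A/T (Tv); 19:T/G (Tv).
Of the 7 differences, 5 transitions and 2 transversions, so Ti/Tv = 5/2 = 2.500.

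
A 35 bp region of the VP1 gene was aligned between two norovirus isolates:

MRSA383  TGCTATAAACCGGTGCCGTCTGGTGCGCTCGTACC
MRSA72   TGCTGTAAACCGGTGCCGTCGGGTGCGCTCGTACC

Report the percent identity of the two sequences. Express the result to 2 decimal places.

94.29%

Differing sites — 5:A/G; 21:T/G.
33 of the 35 sites match, so the percent identity is 33/35 × 100 = 94.29%.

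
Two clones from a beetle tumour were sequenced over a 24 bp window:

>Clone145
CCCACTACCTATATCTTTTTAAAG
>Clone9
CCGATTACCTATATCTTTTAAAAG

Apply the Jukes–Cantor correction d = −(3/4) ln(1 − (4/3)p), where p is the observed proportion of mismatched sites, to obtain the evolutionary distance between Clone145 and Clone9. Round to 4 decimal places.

0.1367

Mismatches occur at site 3 (C→G), site 5 (C→T), site 20 (T→A).
p = 3/24 = 0.125000.
d = −0.75 · ln(1 − (4/3)·0.125000) = −0.75 · ln(0.833333) = −0.75 · (-0.182322) = 0.1367.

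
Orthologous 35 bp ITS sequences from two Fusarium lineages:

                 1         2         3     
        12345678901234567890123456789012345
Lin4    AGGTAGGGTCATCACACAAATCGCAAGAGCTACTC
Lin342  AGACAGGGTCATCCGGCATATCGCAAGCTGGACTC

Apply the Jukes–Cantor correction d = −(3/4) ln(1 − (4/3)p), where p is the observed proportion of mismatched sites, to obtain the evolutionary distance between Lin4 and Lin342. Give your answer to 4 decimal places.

0.3597

The sequences differ at positions 3 (G/A), 4 (T/C), 14 (A/C), 15 (C/G), 16 (A/G), 19 (A/T), 28 (A/C), 29 (G/T), 30 (C/G), 31 (T/G).
p = 10/35 = 0.285714.
d = −0.75 · ln(1 − (4/3)·0.285714) = −0.75 · ln(0.619048) = −0.75 · (-0.479572) = 0.3597.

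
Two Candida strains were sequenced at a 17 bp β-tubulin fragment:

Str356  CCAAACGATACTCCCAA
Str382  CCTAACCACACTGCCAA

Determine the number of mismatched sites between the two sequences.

Differing sites — 3:A/T; 7:G/C; 9:T/C; 13:C/G.
That gives 4 mismatches out of 17 aligned sites, so the Hamming distance is 4.

4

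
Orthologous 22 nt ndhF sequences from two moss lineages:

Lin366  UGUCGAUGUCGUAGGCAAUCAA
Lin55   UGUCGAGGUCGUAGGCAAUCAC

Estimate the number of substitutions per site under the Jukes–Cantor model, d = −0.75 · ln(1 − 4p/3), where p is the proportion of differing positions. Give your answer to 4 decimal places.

0.0969

The sequences differ at positions 7 (U/G), 22 (A/C).
p = 2/22 = 0.090909.
d = −0.75 · ln(1 − (4/3)·0.090909) = −0.75 · ln(0.878788) = −0.75 · (-0.129212) = 0.0969.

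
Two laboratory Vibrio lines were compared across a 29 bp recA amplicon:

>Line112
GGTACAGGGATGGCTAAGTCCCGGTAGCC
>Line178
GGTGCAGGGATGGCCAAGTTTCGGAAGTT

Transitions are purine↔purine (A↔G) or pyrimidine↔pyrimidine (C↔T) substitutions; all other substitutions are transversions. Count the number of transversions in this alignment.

1

The sequences differ at positions 4 (A/G, transition), 15 (T/C, transition), 20 (C/T, transition), 21 (C/T, transition), 25 (T/A, transversion), 28 (C/T, transition), 29 (C/T, transition).
Of the 7 differences, 6 transitions and 1 transversion, so the answer is 1.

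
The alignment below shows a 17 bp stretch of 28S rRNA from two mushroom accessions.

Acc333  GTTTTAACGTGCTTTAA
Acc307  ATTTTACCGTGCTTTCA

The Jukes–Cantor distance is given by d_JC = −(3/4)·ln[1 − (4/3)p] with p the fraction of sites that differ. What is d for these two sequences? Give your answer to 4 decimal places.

0.2012

Differing sites — 1:G/A; 7:A/C; 16:A/C.
p = 3/17 = 0.176471.
d = −0.75 · ln(1 − (4/3)·0.176471) = −0.75 · ln(0.764705) = −0.75 · (-0.268265) = 0.2012.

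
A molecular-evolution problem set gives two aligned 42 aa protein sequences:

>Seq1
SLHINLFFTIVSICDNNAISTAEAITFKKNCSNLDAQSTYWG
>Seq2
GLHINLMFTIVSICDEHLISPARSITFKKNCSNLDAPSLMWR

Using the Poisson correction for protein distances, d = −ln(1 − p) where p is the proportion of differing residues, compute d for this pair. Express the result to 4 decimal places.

0.3365

Mismatches occur at site 1 (S→G), site 7 (F→M), site 16 (N→E), site 17 (N→H), site 18 (A→L), site 21 (T→P), site 23 (E→R), site 24 (A→S), site 37 (Q→P), site 39 (T→L), site 40 (Y→M), site 42 (G→R).
p = 12/42 = 0.285714.
d = −ln(1 − 0.285714) = −ln(0.714286) = 0.3365.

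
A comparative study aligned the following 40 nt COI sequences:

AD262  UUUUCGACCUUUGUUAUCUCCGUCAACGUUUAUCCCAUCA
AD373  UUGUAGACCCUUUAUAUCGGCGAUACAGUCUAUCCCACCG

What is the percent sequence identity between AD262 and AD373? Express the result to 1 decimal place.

65.0%

The sequences differ at positions 3 (U/G), 5 (C/A), 10 (U/C), 13 (G/U), 14 (U/A), 19 (U/G), 20 (C/G), 23 (U/A), 24 (C/U), 26 (A/C), 27 (C/A), 30 (U/C), 38 (U/C), 40 (A/G).
26 of the 40 sites match, so the percent identity is 26/40 × 100 = 65.0%.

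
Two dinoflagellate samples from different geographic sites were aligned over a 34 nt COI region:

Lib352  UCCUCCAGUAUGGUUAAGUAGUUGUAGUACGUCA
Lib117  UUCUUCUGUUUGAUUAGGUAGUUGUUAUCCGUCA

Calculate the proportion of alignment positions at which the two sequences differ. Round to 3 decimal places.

Differing sites — 2:C/U; 5:C/U; 7:A/U; 10:A/U; 13:G/A; 17:A/G; 26:A/U; 27:G/A; 29:A/C.
There are 9 differences over 34 sites, so p = 9/34 = 0.265.

0.265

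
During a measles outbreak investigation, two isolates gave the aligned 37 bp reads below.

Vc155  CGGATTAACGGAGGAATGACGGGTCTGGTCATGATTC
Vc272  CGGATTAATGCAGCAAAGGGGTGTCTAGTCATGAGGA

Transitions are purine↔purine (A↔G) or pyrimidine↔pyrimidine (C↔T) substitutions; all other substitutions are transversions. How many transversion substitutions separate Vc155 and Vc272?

8

Mismatches occur at site 9 (C↔T, transition), site 11 (G↔C, transversion), site 14 (G↔C, transversion), site 17 (T↔A, transversion), site 19 (A↔G, transition), site 20 (C↔G, transversion), site 22 (G↔T, transversion), site 27 (G↔A, transition), site 35 (T↔G, transversion), site 36 (T↔G, transversion), site 37 (C↔A, transversion).
Of the 11 differences, 3 transitions and 8 transversions, so the answer is 8.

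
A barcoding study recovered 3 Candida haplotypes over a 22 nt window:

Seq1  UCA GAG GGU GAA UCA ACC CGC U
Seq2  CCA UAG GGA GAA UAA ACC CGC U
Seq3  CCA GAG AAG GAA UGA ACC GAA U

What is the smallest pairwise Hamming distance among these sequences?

4

Pairwise Hamming distances:
  Seq1 vs Seq2: 4
  Seq1 vs Seq3: 8
  Seq2 vs Seq3: 8
The smallest is 4, between Seq1 and Seq2.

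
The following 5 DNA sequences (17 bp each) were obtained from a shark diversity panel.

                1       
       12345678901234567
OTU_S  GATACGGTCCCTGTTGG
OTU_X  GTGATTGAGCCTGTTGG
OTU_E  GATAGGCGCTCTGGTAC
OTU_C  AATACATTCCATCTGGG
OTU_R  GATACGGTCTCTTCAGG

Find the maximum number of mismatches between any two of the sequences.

12

Pairwise Hamming distances:
  OTU_S vs OTU_X: 6
  OTU_S vs OTU_E: 7
  OTU_S vs OTU_C: 6
  OTU_S vs OTU_R: 4
  OTU_X vs OTU_E: 11
  OTU_X vs OTU_C: 11
  OTU_X vs OTU_R: 10
  OTU_E vs OTU_C: 12
  OTU_E vs OTU_R: 8
  OTU_C vs OTU_R: 8
The largest is 12, between OTU_E and OTU_C.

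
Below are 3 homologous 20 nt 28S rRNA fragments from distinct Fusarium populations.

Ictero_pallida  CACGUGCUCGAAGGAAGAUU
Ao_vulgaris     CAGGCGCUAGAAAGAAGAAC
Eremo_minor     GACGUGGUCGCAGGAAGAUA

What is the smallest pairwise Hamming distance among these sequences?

4

Pairwise Hamming distances:
  Ictero_pallida vs Ao_vulgaris: 6
  Ictero_pallida vs Eremo_minor: 4
  Ao_vulgaris vs Eremo_minor: 9
The smallest is 4, between Ictero_pallida and Eremo_minor.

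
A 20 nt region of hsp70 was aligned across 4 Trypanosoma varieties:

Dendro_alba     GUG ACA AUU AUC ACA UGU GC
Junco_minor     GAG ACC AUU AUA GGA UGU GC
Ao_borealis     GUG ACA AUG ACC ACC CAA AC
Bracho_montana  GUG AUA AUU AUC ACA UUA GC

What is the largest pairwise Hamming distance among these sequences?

Pairwise Hamming distances:
  Dendro_alba vs Junco_minor: 5
  Dendro_alba vs Ao_borealis: 7
  Dendro_alba vs Bracho_montana: 3
  Junco_minor vs Ao_borealis: 12
  Junco_minor vs Bracho_montana: 8
  Ao_borealis vs Bracho_montana: 7
The largest is 12, between Junco_minor and Ao_borealis.

12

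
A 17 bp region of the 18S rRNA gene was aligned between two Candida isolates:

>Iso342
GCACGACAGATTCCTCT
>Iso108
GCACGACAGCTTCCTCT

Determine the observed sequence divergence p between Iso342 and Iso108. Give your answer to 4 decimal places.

Differing sites — 10:A/C.
There are 1 differences over 17 sites, so p = 1/17 = 0.0588.

0.0588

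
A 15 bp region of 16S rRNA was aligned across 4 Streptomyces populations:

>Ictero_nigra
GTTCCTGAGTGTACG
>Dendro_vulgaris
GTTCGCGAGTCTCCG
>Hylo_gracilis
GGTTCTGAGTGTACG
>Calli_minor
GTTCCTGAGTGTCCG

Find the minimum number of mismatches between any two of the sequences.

Pairwise Hamming distances:
  Ictero_nigra vs Dendro_vulgaris: 4
  Ictero_nigra vs Hylo_gracilis: 2
  Ictero_nigra vs Calli_minor: 1
  Dendro_vulgaris vs Hylo_gracilis: 6
  Dendro_vulgaris vs Calli_minor: 3
  Hylo_gracilis vs Calli_minor: 3
The smallest is 1, between Ictero_nigra and Calli_minor.

1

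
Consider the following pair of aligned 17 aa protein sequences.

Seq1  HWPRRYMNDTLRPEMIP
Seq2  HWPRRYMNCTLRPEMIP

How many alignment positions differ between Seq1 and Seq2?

1

Differing sites — 9:D/C.
That gives 1 mismatch out of 17 aligned sites, so the Hamming distance is 1.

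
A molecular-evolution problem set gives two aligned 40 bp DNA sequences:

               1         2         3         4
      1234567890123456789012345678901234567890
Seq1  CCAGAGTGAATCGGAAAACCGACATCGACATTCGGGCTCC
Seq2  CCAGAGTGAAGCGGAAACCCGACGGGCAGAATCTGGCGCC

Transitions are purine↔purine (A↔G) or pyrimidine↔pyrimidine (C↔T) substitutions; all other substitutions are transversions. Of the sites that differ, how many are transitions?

Differing sites — 11:T/G (Tv); 18:A/C (Tv); 24:A/G (Ti); 25:T/G (Tv); 26:C/G (Tv); 27:G/C (Tv); 29:C/G (Tv); 31:T/A (Tv); 34:G/T (Tv); 38:T/G (Tv).
Of the 10 differences, 1 transition and 9 transversions, so the answer is 1.

1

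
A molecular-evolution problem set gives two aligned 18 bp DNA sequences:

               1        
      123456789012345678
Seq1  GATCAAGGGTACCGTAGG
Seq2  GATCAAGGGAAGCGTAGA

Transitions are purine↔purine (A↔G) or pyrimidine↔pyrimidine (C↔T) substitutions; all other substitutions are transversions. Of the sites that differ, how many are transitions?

1

Mismatches occur at site 10 (T↔A, transversion), site 12 (C↔G, transversion), site 18 (G↔A, transition).
Of the 3 differences, 1 transition and 2 transversions, so the answer is 1.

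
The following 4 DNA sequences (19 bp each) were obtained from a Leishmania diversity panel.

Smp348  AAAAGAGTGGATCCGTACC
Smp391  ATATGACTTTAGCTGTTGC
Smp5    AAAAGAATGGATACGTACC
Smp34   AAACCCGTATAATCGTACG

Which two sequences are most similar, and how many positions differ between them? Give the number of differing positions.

Pairwise Hamming distances:
  Smp348 vs Smp391: 9
  Smp348 vs Smp5: 2
  Smp348 vs Smp34: 8
  Smp391 vs Smp5: 10
  Smp391 vs Smp34: 12
  Smp5 vs Smp34: 9
The smallest is 2, between Smp348 and Smp5.

2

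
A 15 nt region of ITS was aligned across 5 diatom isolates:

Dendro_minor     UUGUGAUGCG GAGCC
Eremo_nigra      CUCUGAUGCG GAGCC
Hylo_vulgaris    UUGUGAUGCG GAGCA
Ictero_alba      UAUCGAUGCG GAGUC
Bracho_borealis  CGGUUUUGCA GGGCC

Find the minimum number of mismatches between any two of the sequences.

Pairwise Hamming distances:
  Dendro_minor vs Eremo_nigra: 2
  Dendro_minor vs Hylo_vulgaris: 1
  Dendro_minor vs Ictero_alba: 4
  Dendro_minor vs Bracho_borealis: 6
  Eremo_nigra vs Hylo_vulgaris: 3
  Eremo_nigra vs Ictero_alba: 5
  Eremo_nigra vs Bracho_borealis: 6
  Hylo_vulgaris vs Ictero_alba: 5
  Hylo_vulgaris vs Bracho_borealis: 7
  Ictero_alba vs Bracho_borealis: 9
The smallest is 1, between Dendro_minor and Hylo_vulgaris.

1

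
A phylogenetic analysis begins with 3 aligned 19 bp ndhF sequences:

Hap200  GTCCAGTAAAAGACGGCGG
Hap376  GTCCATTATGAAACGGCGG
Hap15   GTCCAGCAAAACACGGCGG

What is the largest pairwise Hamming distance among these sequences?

5

Pairwise Hamming distances:
  Hap200 vs Hap376: 4
  Hap200 vs Hap15: 2
  Hap376 vs Hap15: 5
The largest is 5, between Hap376 and Hap15.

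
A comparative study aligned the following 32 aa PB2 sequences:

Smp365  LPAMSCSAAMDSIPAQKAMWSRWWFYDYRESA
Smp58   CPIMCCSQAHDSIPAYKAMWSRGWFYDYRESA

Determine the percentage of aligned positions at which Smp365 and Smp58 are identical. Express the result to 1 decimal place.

Differing sites — 1:L/C; 3:A/I; 5:S/C; 8:A/Q; 10:M/H; 16:Q/Y; 23:W/G.
25 of the 32 sites match, so the percent identity is 25/32 × 100 = 78.1%.

78.1%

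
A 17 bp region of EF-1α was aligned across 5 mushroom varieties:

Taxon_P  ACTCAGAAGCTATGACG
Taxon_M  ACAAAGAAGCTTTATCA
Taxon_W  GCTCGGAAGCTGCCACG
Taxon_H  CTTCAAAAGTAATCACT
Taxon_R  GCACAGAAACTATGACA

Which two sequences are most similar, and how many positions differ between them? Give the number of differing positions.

4

Pairwise Hamming distances:
  Taxon_P vs Taxon_M: 6
  Taxon_P vs Taxon_W: 5
  Taxon_P vs Taxon_H: 7
  Taxon_P vs Taxon_R: 4
  Taxon_M vs Taxon_W: 9
  Taxon_M vs Taxon_H: 11
  Taxon_M vs Taxon_R: 6
  Taxon_W vs Taxon_H: 9
  Taxon_W vs Taxon_R: 7
  Taxon_H vs Taxon_R: 9
The smallest is 4, between Taxon_P and Taxon_R.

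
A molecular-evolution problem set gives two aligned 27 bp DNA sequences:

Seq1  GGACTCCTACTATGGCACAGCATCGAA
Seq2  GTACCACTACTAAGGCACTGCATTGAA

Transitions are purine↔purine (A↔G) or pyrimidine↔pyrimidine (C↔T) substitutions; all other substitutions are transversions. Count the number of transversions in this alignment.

4

The sequences differ at positions 2 (G/T, transversion), 5 (T/C, transition), 6 (C/A, transversion), 13 (T/A, transversion), 19 (A/T, transversion), 24 (C/T, transition).
Of the 6 differences, 2 transitions and 4 transversions, so the answer is 4.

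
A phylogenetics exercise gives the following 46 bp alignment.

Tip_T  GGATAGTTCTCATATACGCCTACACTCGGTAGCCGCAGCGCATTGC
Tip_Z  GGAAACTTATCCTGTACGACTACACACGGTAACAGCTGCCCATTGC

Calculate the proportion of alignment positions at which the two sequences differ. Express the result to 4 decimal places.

0.2391

Mismatches occur at site 4 (T↔A), site 6 (G↔C), site 9 (C↔A), site 12 (A↔C), site 14 (A↔G), site 19 (C↔A), site 26 (T↔A), site 32 (G↔A), site 34 (C↔A), site 37 (A↔T), site 40 (G↔C).
There are 11 differences over 46 sites, so p = 11/46 = 0.2391.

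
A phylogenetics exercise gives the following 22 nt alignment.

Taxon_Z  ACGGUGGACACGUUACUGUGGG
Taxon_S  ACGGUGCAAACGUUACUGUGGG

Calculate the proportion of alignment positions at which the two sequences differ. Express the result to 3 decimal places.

0.091

The sequences differ at positions 7 (G/C), 9 (C/A).
There are 2 differences over 22 sites, so p = 2/22 = 0.091.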